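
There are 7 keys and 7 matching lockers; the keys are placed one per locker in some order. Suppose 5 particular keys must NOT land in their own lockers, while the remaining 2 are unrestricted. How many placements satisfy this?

Inclusion-exclusion on the 5 forbidden self-matches:
Σ_{j=0}^{5} (-1)^j C(5,j)(7-j)!
= C(5,0)·7! - C(5,1)·6! + C(5,2)·5! - C(5,3)·4! + C(5,4)·3! - C(5,5)·2!
= 5040 - 3600 + 1200 - 240 + 30 - 2
= 2428

2428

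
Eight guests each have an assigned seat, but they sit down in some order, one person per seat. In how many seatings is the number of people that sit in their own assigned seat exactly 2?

Pick the 2 fixed positions: C(8,2) = 28 ways.
The remaining 6 must be deranged: !6 = 265.
Total: 28 × 265 = 7420.

7420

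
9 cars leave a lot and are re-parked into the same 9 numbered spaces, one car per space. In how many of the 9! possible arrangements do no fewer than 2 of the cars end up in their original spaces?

95887

Sum C(9,i)·!(9-i) for i = 2..9:
  i=2: C(9,2)·!7 = 36·1854 = 66744
  i=3: C(9,3)·!6 = 84·265 = 22260
  i=4: C(9,4)·!5 = 126·44 = 5544
  i=5: C(9,5)·!4 = 126·9 = 1134
  i=6: C(9,6)·!3 = 84·2 = 168
  i=7: C(9,7)·!2 = 36·1 = 36
  i=8: C(9,8)·!1 = 9·0 = 0
  i=9: C(9,9)·!0 = 1·1 = 1
Total = 95887.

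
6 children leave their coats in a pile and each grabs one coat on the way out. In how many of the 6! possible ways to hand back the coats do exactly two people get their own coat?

135

Choose which 2 of the 6 are fixed: C(6,2) = 15.
The remaining 4 must be deranged: !4 = 9.
Total: 15 × 9 = 135.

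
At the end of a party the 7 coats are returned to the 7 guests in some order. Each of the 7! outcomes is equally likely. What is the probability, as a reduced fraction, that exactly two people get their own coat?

11/60

Favorable outcomes: C(7,2)·!5 = 21·44 = 924.
Total outcomes: 7! = 5040.
Probability = 924/5040 = 11/60.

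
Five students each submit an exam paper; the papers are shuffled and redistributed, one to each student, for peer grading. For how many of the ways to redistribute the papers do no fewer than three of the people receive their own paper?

# with exactly i fixed is C(5,i)·!(5-i); sum over i=3..5:
  i=3: C(5,3)·!2 = 10·1 = 10
  i=4: C(5,4)·!1 = 5·0 = 0
  i=5: C(5,5)·!0 = 1·1 = 1
Total = 11.

11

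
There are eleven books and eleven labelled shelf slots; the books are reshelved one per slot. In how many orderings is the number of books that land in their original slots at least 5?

146114

Sum C(11,i)·!(11-i) for i = 5..11:
  i=5: C(11,5)·!6 = 462·265 = 122430
  i=6: C(11,6)·!5 = 462·44 = 20328
  i=7: C(11,7)·!4 = 330·9 = 2970
  i=8: C(11,8)·!3 = 165·2 = 330
  i=9: C(11,9)·!2 = 55·1 = 55
  i=10: C(11,10)·!1 = 11·0 = 0
  i=11: C(11,11)·!0 = 1·1 = 1
Total = 146114.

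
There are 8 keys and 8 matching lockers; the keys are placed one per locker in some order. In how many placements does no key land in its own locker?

14833

Use !n = n·!(n-1) + (-1)^n.
!8 = 8·1854 + 1 = 14833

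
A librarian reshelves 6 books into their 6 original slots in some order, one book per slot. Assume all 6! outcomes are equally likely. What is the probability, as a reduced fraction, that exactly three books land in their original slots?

Favorable outcomes: C(6,3)·!3 = 20·2 = 40.
Total outcomes: 6! = 720.
Probability = 40/720 = 1/18.

1/18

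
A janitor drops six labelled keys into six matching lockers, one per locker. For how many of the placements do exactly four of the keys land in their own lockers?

Choose which 4 of the 6 are fixed: C(6,4) = 15.
The remaining 2 must be deranged: !2 = 1.
Total: 15 × 1 = 15.

15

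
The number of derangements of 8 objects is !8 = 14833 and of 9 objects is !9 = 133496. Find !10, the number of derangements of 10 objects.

!10 = (10-1)·(!9 + !8) = 9·(133496 + 14833) = 9·148329 = 1334961.

1334961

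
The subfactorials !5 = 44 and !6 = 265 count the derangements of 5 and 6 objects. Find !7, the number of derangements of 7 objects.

1854

!7 = (7-1)·(!6 + !5) = 6·(265 + 44) = 6·309 = 1854.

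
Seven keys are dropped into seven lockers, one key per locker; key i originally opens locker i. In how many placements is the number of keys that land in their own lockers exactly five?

Choose which 5 of the 7 are fixed: C(7,5) = 21.
The other 2 form a derangement: !2 = 1.
Total: 21 × 1 = 21.

21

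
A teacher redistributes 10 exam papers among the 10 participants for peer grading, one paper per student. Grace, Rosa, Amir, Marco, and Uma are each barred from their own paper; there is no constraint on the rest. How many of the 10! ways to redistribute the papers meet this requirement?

Inclusion-exclusion on the 5 forbidden self-matches:
Σ_{j=0}^{5} (-1)^j C(5,j)(10-j)!
= C(5,0)·10! - C(5,1)·9! + C(5,2)·8! - C(5,3)·7! + C(5,4)·6! - C(5,5)·5!
= 3628800 - 1814400 + 403200 - 50400 + 3600 - 120
= 2170680

2170680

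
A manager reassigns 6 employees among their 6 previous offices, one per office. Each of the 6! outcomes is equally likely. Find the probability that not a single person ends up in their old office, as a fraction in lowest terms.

53/144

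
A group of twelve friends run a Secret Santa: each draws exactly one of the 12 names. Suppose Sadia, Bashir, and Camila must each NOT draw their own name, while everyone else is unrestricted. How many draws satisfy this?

369774720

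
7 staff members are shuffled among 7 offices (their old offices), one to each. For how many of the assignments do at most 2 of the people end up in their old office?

4633

Sum C(7,i)·!(7-i) for i = 0..2:
  i=0: C(7,0)·!7 = 1·1854 = 1854
  i=1: C(7,1)·!6 = 7·265 = 1855
  i=2: C(7,2)·!5 = 21·44 = 924
Total = 4633.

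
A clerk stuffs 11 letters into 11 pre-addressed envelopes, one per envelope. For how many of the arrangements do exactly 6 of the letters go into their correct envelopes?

20328

Choose which 6 of the 11 are fixed: C(11,6) = 462.
The other 5 form a derangement: !5 = 44.
Total: 462 × 44 = 20328.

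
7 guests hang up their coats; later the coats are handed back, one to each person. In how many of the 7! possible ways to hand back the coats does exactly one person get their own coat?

Pick the single fixed position: C(7,1) = 7 ways.
The remaining 6 must be deranged: !6 = 265.
Total: 7 × 265 = 1855.

1855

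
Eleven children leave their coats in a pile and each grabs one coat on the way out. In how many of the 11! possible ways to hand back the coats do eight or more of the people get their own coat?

# with exactly i fixed is C(11,i)·!(11-i); sum over i=8..11:
  i=8: C(11,8)·!3 = 165·2 = 330
  i=9: C(11,9)·!2 = 55·1 = 55
  i=10: C(11,10)·!1 = 11·0 = 0
  i=11: C(11,11)·!0 = 1·1 = 1
Total = 386.

386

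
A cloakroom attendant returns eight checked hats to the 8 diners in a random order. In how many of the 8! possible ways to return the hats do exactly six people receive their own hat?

28

Pick the 6 fixed positions: C(8,6) = 28 ways.
The remaining 2 must be deranged: !2 = 1.
Total: 28 × 1 = 28.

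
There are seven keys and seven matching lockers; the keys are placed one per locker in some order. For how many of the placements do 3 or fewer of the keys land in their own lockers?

4948

Sum C(7,i)·!(7-i) for i = 0..3:
  i=0: C(7,0)·!7 = 1·1854 = 1854
  i=1: C(7,1)·!6 = 7·265 = 1855
  i=2: C(7,2)·!5 = 21·44 = 924
  i=3: C(7,3)·!4 = 35·9 = 315
Total = 4948.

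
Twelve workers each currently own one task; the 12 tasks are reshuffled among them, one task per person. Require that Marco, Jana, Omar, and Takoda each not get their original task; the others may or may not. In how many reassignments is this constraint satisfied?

Let A_j be the event that the j-th constrained one is fixed. By inclusion-exclusion over the 4 events:
Σ_{j=0}^{4} (-1)^j C(4,j)(12-j)!
= C(4,0)·12! - C(4,1)·11! + C(4,2)·10! - C(4,3)·9! + C(4,4)·8!
= 479001600 - 159667200 + 21772800 - 1451520 + 40320
= 339696000

339696000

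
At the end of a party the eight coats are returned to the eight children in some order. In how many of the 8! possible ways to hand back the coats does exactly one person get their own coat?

Choose which one of the 8 is fixed: C(8,1) = 8.
The remaining 7 must be deranged: !7 = 1854.
Total: 8 × 1854 = 14832.

14832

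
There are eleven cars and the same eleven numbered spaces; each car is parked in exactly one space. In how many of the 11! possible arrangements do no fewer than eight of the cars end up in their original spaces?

386

Sum C(11,i)·!(11-i) for i = 8..11:
  i=8: C(11,8)·!3 = 165·2 = 330
  i=9: C(11,9)·!2 = 55·1 = 55
  i=10: C(11,10)·!1 = 11·0 = 0
  i=11: C(11,11)·!0 = 1·1 = 1
Total = 386.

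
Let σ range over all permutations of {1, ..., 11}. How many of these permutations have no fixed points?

14684570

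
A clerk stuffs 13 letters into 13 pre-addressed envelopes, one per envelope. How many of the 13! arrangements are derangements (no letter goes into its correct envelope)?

2290792932

The subfactorial !13 = [13!/e] (nearest integer).
13! = 6227020800, and 6227020800/e ≈ 2290792932.07, so !13 = 2290792932.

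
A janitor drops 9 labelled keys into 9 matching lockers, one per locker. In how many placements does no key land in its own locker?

133496

!9 = 9! · Σ_{k=0}^{9} (-1)^k/k!
= 9! - 9!/1! + 9!/2! - 9!/3! + 9!/4! - 9!/5! + 9!/6! - 9!/7! + 9!/8! - 9!/9!
= 362880 - 362880 + 181440 - 60480 + 15120 - 3024 + 504 - 72 + 9 - 1
= 133496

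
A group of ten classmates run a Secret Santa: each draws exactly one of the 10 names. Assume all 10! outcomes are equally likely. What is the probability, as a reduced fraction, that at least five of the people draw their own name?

829/226800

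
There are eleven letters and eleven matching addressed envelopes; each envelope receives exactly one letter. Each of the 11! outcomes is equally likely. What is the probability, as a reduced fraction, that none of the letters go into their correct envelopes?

1468457/3991680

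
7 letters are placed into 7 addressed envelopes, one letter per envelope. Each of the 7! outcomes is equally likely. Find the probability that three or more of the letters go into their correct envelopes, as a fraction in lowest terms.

407/5040

Favorable outcomes: Σ_{i≥3} C(7,i)·!(7-i) = 35·9 + 35·2 + 21·1 + 7·0 + 1·1 = 407.
Total outcomes: 7! = 5040.
Probability = 407/5040 = 407/5040.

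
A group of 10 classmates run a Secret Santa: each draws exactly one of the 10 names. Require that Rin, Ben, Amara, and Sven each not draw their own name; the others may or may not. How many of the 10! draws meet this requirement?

2399760

Let A_j be the event that the j-th constrained one is fixed. By inclusion-exclusion over the 4 events:
Σ_{j=0}^{4} (-1)^j C(4,j)(10-j)!
= C(4,0)·10! - C(4,1)·9! + C(4,2)·8! - C(4,3)·7! + C(4,4)·6!
= 3628800 - 1451520 + 241920 - 20160 + 720
= 2399760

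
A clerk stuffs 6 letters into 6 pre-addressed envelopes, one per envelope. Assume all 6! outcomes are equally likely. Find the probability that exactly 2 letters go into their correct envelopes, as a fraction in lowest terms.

3/16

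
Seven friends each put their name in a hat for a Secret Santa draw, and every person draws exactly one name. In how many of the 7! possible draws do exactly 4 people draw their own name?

Choose which 4 of the 7 are fixed: C(7,4) = 35.
The other 3 form a derangement: !3 = 2.
Total: 35 × 2 = 70.

70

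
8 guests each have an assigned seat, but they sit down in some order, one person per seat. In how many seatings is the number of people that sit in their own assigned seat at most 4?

Sum C(8,i)·!(8-i) for i = 0..4:
  i=0: C(8,0)·!8 = 1·14833 = 14833
  i=1: C(8,1)·!7 = 8·1854 = 14832
  i=2: C(8,2)·!6 = 28·265 = 7420
  i=3: C(8,3)·!5 = 56·44 = 2464
  i=4: C(8,4)·!4 = 70·9 = 630
Total = 40179.

40179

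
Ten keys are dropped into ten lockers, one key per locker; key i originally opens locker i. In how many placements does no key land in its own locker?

1334961

The number of derangements of 10 is !10 = Σ_{k=0}^{10} (-1)^k·10!/k!
= 10! - 10!/1! + 10!/2! - 10!/3! + 10!/4! - 10!/5! + 10!/6! - 10!/7! + 10!/8! - 10!/9! + 10!/10!
= 3628800 - 3628800 + 1814400 - 604800 + 151200 - 30240 + 5040 - 720 + 90 - 10 + 1
= 1334961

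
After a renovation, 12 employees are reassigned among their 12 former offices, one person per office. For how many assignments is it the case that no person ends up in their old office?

By inclusion-exclusion, !12 = Σ (-1)^k · 12!/k! for k=0..12
= 12! - 12!/1! + 12!/2! - 12!/3! + 12!/4! - 12!/5! + 12!/6! - 12!/7! + 12!/8! - 12!/9! + 12!/10! - 12!/11! + 12!/12!
= 479001600 - 479001600 + 239500800 - 79833600 + 19958400 - 3991680 + 665280 - 95040 + 11880 - 1320 + 132 - 12 + 1
= 176214841

176214841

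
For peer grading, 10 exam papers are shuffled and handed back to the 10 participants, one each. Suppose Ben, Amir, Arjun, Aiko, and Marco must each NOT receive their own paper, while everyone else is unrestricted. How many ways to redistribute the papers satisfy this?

Inclusion-exclusion on the 5 forbidden self-matches:
Σ_{j=0}^{5} (-1)^j C(5,j)(10-j)!
= C(5,0)·10! - C(5,1)·9! + C(5,2)·8! - C(5,3)·7! + C(5,4)·6! - C(5,5)·5!
= 3628800 - 1814400 + 403200 - 50400 + 3600 - 120
= 2170680

2170680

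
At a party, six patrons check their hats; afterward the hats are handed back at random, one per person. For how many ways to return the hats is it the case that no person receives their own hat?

!6 is the nearest integer to 6!/e.
6! = 720, and 720/e ≈ 264.87, so !6 = 265.

265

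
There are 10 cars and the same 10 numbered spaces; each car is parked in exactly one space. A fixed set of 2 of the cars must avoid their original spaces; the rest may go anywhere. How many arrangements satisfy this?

Inclusion-exclusion on the 2 forbidden self-matches:
Σ_{j=0}^{2} (-1)^j C(2,j)(10-j)!
= C(2,0)·10! - C(2,1)·9! + C(2,2)·8!
= 3628800 - 725760 + 40320
= 2943360

2943360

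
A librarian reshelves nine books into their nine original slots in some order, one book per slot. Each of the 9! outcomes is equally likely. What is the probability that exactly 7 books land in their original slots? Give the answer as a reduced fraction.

Favorable outcomes: C(9,7)·!2 = 36·1 = 36.
Total outcomes: 9! = 362880.
Probability = 36/362880 = 1/10080.

1/10080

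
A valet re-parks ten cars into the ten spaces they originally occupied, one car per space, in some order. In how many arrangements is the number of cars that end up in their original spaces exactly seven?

240

Pick the 7 fixed positions: C(10,7) = 120 ways.
The remaining 3 must be deranged: !3 = 2.
Total: 120 × 2 = 240.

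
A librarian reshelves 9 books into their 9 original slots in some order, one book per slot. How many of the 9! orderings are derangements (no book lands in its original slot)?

133496

The number of derangements of 9 is !9 = Σ_{k=0}^{9} (-1)^k·9!/k!
= 9! - 9!/1! + 9!/2! - 9!/3! + 9!/4! - 9!/5! + 9!/6! - 9!/7! + 9!/8! - 9!/9!
= 362880 - 362880 + 181440 - 60480 + 15120 - 3024 + 504 - 72 + 9 - 1
= 133496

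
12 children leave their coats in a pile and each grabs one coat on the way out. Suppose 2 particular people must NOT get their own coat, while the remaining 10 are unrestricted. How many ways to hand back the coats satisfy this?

402796800

Inclusion-exclusion on the 2 forbidden self-matches:
Σ_{j=0}^{2} (-1)^j C(2,j)(12-j)!
= C(2,0)·12! - C(2,1)·11! + C(2,2)·10!
= 479001600 - 79833600 + 3628800
= 402796800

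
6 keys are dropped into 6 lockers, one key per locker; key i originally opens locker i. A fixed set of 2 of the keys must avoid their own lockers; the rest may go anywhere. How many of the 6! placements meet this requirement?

504

Let A_j be the event that the j-th constrained one is fixed. By inclusion-exclusion over the 2 events:
Σ_{j=0}^{2} (-1)^j C(2,j)(6-j)!
= C(2,0)·6! - C(2,1)·5! + C(2,2)·4!
= 720 - 240 + 24
= 504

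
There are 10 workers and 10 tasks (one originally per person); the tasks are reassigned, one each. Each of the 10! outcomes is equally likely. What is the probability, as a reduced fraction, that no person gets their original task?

Favorable outcomes: !10 = 1334961.
Total outcomes: 10! = 3628800.
Probability = 1334961/3628800 = 16481/44800.

16481/44800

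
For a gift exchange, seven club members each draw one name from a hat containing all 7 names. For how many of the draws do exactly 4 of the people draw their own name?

Pick the 4 fixed positions: C(7,4) = 35 ways.
The remaining 3 must be deranged: !3 = 2.
Total: 35 × 2 = 70.

70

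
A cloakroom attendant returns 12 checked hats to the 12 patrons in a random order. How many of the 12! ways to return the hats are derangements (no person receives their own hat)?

176214841

Use !n = n·!(n-1) + (-1)^n.
!12 = 12·14684570 + 1 = 176214841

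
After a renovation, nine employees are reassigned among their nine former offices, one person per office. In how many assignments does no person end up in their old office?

133496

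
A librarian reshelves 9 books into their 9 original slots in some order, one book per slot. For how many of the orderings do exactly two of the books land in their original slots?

66744

Choose which 2 of the 9 are fixed: C(9,2) = 36.
The other 7 form a derangement: !7 = 1854.
Total: 36 × 1854 = 66744.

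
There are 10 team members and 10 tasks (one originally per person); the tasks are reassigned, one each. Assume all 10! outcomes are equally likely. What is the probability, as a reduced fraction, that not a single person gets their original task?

16481/44800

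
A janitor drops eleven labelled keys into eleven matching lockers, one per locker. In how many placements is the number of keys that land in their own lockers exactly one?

Pick the single fixed position: C(11,1) = 11 ways.
The remaining 10 must be deranged: !10 = 1334961.
Total: 11 × 1334961 = 14684571.

14684571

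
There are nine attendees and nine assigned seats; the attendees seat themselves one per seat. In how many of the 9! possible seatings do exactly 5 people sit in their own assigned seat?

Pick the 5 fixed positions: C(9,5) = 126 ways.
The other 4 form a derangement: !4 = 9.
Total: 126 × 9 = 1134.

1134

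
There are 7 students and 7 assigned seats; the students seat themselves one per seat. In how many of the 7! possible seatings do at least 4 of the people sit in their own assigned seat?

92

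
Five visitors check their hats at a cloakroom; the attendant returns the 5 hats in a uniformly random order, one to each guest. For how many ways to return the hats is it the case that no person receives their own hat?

44

Recurrence: !5 = 5·!4 + (-1)^5.
!5 = 5·9 - 1 = 44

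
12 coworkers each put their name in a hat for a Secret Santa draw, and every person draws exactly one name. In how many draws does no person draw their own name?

!12 is the nearest integer to 12!/e.
12! = 479001600, and 479001600/e ≈ 176214840.93, so !12 = 176214841.

176214841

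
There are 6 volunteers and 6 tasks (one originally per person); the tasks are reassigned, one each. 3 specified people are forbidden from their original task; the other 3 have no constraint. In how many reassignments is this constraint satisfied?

Let A_j be the event that the j-th constrained one is fixed. By inclusion-exclusion over the 3 events:
Σ_{j=0}^{3} (-1)^j C(3,j)(6-j)!
= C(3,0)·6! - C(3,1)·5! + C(3,2)·4! - C(3,3)·3!
= 720 - 360 + 72 - 6
= 426

426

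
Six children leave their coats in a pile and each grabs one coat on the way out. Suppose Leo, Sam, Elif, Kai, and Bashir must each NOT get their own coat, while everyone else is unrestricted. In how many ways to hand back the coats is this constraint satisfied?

309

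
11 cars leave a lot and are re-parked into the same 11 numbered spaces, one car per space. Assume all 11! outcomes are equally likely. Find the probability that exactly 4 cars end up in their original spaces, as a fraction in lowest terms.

103/6720

Favorable outcomes: C(11,4)·!7 = 330·1854 = 611820.
Total outcomes: 11! = 39916800.
Probability = 611820/39916800 = 103/6720.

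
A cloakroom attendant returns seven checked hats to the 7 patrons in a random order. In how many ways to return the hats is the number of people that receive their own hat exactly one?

1855

Pick the single fixed position: C(7,1) = 7 ways.
The other 6 form a derangement: !6 = 265.
Total: 7 × 265 = 1855.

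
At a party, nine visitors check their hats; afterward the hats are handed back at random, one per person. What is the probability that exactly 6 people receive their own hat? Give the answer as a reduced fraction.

1/2160

Favorable outcomes: C(9,6)·!3 = 84·2 = 168.
Total outcomes: 9! = 362880.
Probability = 168/362880 = 1/2160.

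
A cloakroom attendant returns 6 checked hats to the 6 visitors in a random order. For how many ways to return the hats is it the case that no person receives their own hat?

265

!6 is the nearest integer to 6!/e.
6! = 720, and 720/e ≈ 264.87, so !6 = 265.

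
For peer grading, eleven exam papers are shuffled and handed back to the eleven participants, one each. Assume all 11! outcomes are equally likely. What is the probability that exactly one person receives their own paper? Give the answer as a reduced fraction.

16481/44800

Favorable outcomes: C(11,1)·!10 = 11·1334961 = 14684571.
Total outcomes: 11! = 39916800.
Probability = 14684571/39916800 = 16481/44800.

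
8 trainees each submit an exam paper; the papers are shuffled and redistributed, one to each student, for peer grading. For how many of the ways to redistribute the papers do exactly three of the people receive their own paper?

2464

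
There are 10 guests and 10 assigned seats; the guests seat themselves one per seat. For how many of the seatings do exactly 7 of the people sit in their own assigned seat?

Pick the 7 fixed positions: C(10,7) = 120 ways.
The remaining 3 must be deranged: !3 = 2.
Total: 120 × 2 = 240.

240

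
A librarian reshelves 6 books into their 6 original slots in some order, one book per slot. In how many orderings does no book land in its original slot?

The subfactorial !6 = [6!/e] (nearest integer).
6! = 720, and 720/e ≈ 264.87, so !6 = 265.

265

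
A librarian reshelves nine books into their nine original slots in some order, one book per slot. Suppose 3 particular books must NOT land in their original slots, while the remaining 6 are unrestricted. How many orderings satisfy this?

Let A_j be the event that the j-th constrained one is fixed. By inclusion-exclusion over the 3 events:
Σ_{j=0}^{3} (-1)^j C(3,j)(9-j)!
= C(3,0)·9! - C(3,1)·8! + C(3,2)·7! - C(3,3)·6!
= 362880 - 120960 + 15120 - 720
= 256320

256320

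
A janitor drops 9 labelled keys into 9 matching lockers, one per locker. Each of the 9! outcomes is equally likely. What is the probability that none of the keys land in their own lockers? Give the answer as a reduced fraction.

16687/45360

Favorable outcomes: !9 = 133496.
Total outcomes: 9! = 362880.
Probability = 133496/362880 = 16687/45360.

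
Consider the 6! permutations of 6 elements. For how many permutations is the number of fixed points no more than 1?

529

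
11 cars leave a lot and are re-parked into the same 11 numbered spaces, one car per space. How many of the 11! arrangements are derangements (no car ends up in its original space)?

14684570

Use !n = (n-1)(!(n-1) + !(n-2)).
!11 = 10·(1334961 + 133496) = 10·1468457 = 14684570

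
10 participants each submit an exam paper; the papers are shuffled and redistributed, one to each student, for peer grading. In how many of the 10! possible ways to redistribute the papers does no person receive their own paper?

1334961

The number of derangements of 10 is !10 = Σ_{k=0}^{10} (-1)^k·10!/k!
= 10! - 10!/1! + 10!/2! - 10!/3! + 10!/4! - 10!/5! + 10!/6! - 10!/7! + 10!/8! - 10!/9! + 10!/10!
= 3628800 - 3628800 + 1814400 - 604800 + 151200 - 30240 + 5040 - 720 + 90 - 10 + 1
= 1334961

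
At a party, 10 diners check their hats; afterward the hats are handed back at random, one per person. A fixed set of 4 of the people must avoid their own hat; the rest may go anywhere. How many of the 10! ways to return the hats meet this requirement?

2399760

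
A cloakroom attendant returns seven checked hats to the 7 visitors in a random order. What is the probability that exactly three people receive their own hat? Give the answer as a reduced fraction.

1/16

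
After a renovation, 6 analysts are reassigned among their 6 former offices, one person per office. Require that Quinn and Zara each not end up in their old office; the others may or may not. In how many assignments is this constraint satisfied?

Inclusion-exclusion on the 2 forbidden self-matches:
Σ_{j=0}^{2} (-1)^j C(2,j)(6-j)!
= C(2,0)·6! - C(2,1)·5! + C(2,2)·4!
= 720 - 240 + 24
= 504

504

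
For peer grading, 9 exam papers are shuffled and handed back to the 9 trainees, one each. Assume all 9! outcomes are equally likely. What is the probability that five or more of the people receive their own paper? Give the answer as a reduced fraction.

1339/362880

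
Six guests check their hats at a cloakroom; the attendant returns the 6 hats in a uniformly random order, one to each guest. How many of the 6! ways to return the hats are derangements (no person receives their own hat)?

265

Use !n = n·!(n-1) + (-1)^n.
!6 = 6·44 + 1 = 265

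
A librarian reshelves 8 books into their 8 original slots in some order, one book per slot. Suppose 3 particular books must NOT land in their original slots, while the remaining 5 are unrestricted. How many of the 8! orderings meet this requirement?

Let A_j be the event that the j-th constrained one is fixed. By inclusion-exclusion over the 3 events:
Σ_{j=0}^{3} (-1)^j C(3,j)(8-j)!
= C(3,0)·8! - C(3,1)·7! + C(3,2)·6! - C(3,3)·5!
= 40320 - 15120 + 2160 - 120
= 27240

27240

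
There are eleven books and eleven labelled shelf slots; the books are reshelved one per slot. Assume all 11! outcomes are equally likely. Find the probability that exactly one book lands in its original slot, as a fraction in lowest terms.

Favorable outcomes: C(11,1)·!10 = 11·1334961 = 14684571.
Total outcomes: 11! = 39916800.
Probability = 14684571/39916800 = 16481/44800.

16481/44800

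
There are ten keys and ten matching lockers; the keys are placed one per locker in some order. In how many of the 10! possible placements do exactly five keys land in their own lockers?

11088

Choose which 5 of the 10 are fixed: C(10,5) = 252.
The other 5 form a derangement: !5 = 44.
Total: 252 × 44 = 11088.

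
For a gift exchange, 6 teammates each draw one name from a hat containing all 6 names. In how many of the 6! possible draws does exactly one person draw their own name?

Pick the single fixed position: C(6,1) = 6 ways.
The remaining 5 must be deranged: !5 = 44.
Total: 6 × 44 = 264.

264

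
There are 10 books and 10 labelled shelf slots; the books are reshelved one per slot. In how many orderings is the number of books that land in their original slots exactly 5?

11088

Choose which 5 of the 10 are fixed: C(10,5) = 252.
The remaining 5 must be deranged: !5 = 44.
Total: 252 × 44 = 11088.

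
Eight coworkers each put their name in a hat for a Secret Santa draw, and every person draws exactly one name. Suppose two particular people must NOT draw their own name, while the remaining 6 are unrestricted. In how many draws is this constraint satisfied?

Inclusion-exclusion on the 2 forbidden self-matches:
Σ_{j=0}^{2} (-1)^j C(2,j)(8-j)!
= C(2,0)·8! - C(2,1)·7! + C(2,2)·6!
= 40320 - 10080 + 720
= 30960

30960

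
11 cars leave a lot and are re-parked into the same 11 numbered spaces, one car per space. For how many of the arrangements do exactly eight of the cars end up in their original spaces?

Pick the 8 fixed positions: C(11,8) = 165 ways.
The other 3 form a derangement: !3 = 2.
Total: 165 × 2 = 330.

330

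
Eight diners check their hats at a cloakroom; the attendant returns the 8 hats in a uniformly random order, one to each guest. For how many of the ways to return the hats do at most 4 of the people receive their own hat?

Sum C(8,i)·!(8-i) for i = 0..4:
  i=0: C(8,0)·!8 = 1·14833 = 14833
  i=1: C(8,1)·!7 = 8·1854 = 14832
  i=2: C(8,2)·!6 = 28·265 = 7420
  i=3: C(8,3)·!5 = 56·44 = 2464
  i=4: C(8,4)·!4 = 70·9 = 630
Total = 40179.

40179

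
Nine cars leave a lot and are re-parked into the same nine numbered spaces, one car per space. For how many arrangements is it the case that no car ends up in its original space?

133496

!9 is the nearest integer to 9!/e.
9! = 362880, and 362880/e ≈ 133496.09, so !9 = 133496.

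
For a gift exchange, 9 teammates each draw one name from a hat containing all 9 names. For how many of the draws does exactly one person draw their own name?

Choose which one of the 9 is fixed: C(9,1) = 9.
The other 8 form a derangement: !8 = 14833.
Total: 9 × 14833 = 133497.

133497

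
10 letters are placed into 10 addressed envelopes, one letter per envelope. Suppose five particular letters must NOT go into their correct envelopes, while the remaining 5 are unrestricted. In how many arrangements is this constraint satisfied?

2170680

Let A_j be the event that the j-th constrained one is fixed. By inclusion-exclusion over the 5 events:
Σ_{j=0}^{5} (-1)^j C(5,j)(10-j)!
= C(5,0)·10! - C(5,1)·9! + C(5,2)·8! - C(5,3)·7! + C(5,4)·6! - C(5,5)·5!
= 3628800 - 1814400 + 403200 - 50400 + 3600 - 120
= 2170680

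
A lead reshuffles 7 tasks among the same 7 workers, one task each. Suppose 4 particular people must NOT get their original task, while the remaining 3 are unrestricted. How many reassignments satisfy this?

2790

Inclusion-exclusion on the 4 forbidden self-matches:
Σ_{j=0}^{4} (-1)^j C(4,j)(7-j)!
= C(4,0)·7! - C(4,1)·6! + C(4,2)·5! - C(4,3)·4! + C(4,4)·3!
= 5040 - 2880 + 720 - 96 + 6
= 2790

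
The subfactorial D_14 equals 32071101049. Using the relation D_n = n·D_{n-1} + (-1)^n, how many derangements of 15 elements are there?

481066515734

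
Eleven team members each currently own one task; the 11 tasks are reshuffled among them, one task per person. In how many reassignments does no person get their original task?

The subfactorial !11 = [11!/e] (nearest integer).
11! = 39916800, and 39916800/e ≈ 14684570.08, so !11 = 14684570.

14684570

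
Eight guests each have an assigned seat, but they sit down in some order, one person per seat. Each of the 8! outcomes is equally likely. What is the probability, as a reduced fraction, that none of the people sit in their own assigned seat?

Favorable outcomes: !8 = 14833.
Total outcomes: 8! = 40320.
Probability = 14833/40320 = 2119/5760.

2119/5760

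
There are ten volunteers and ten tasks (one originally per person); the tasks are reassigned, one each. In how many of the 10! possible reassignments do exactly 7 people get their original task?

Pick the 7 fixed positions: C(10,7) = 120 ways.
The remaining 3 must be deranged: !3 = 2.
Total: 120 × 2 = 240.

240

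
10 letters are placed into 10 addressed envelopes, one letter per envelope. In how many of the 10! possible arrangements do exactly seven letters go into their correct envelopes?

240

Choose which 7 of the 10 are fixed: C(10,7) = 120.
The remaining 3 must be deranged: !3 = 2.
Total: 120 × 2 = 240.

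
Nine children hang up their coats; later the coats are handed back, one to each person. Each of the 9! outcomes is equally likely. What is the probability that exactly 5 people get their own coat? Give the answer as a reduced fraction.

1/320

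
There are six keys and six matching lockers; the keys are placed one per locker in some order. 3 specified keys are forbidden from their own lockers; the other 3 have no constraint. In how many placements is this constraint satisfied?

Inclusion-exclusion on the 3 forbidden self-matches:
Σ_{j=0}^{3} (-1)^j C(3,j)(6-j)!
= C(3,0)·6! - C(3,1)·5! + C(3,2)·4! - C(3,3)·3!
= 720 - 360 + 72 - 6
= 426

426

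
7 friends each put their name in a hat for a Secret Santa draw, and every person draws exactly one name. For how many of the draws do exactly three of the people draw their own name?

315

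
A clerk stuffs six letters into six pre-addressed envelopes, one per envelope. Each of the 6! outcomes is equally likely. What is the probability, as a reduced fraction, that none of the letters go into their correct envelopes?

Favorable outcomes: !6 = 265.
Total outcomes: 6! = 720.
Probability = 265/720 = 53/144.

53/144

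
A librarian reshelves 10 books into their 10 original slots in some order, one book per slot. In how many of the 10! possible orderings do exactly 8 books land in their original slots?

Pick the 8 fixed positions: C(10,8) = 45 ways.
The other 2 form a derangement: !2 = 1.
Total: 45 × 1 = 45.

45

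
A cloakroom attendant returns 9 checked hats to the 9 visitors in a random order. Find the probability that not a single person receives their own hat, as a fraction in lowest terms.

16687/45360

Favorable outcomes: !9 = 133496.
Total outcomes: 9! = 362880.
Probability = 133496/362880 = 16687/45360.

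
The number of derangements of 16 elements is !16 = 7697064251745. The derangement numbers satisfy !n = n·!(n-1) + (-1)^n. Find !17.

!17 = 17·7697064251745 - 1 = 130850092279664.

130850092279664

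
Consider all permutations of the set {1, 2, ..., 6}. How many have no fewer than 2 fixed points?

# with exactly i fixed is C(6,i)·!(6-i); sum over i=2..6:
  i=2: C(6,2)·!4 = 15·9 = 135
  i=3: C(6,3)·!3 = 20·2 = 40
  i=4: C(6,4)·!2 = 15·1 = 15
  i=5: C(6,5)·!1 = 6·0 = 0
  i=6: C(6,6)·!0 = 1·1 = 1
Total = 191.

191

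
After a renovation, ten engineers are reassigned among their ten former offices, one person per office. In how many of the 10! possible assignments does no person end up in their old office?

Recurrence: !10 = 10·!9 + (-1)^10.
!10 = 10·133496 + 1 = 1334961

1334961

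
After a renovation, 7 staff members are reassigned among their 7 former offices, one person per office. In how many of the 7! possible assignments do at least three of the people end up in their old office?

407

Sum C(7,i)·!(7-i) for i = 3..7:
  i=3: C(7,3)·!4 = 35·9 = 315
  i=4: C(7,4)·!3 = 35·2 = 70
  i=5: C(7,5)·!2 = 21·1 = 21
  i=6: C(7,6)·!1 = 7·0 = 0
  i=7: C(7,7)·!0 = 1·1 = 1
Total = 407.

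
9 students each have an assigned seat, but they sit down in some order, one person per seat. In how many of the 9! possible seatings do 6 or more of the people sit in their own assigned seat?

205

Sum C(9,i)·!(9-i) for i = 6..9:
  i=6: C(9,6)·!3 = 84·2 = 168
  i=7: C(9,7)·!2 = 36·1 = 36
  i=8: C(9,8)·!1 = 9·0 = 0
  i=9: C(9,9)·!0 = 1·1 = 1
Total = 205.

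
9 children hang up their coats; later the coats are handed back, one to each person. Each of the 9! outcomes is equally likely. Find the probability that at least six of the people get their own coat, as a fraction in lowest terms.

41/72576

Favorable outcomes: Σ_{i≥6} C(9,i)·!(9-i) = 84·2 + 36·1 + 9·0 + 1·1 = 205.
Total outcomes: 9! = 362880.
Probability = 205/362880 = 41/72576.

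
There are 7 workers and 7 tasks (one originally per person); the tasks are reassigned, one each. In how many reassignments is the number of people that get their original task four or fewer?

Sum C(7,i)·!(7-i) for i = 0..4:
  i=0: C(7,0)·!7 = 1·1854 = 1854
  i=1: C(7,1)·!6 = 7·265 = 1855
  i=2: C(7,2)·!5 = 21·44 = 924
  i=3: C(7,3)·!4 = 35·9 = 315
  i=4: C(7,4)·!3 = 35·2 = 70
Total = 5018.

5018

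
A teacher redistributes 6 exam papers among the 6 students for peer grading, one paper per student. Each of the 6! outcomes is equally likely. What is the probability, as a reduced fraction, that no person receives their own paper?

Favorable outcomes: !6 = 265.
Total outcomes: 6! = 720.
Probability = 265/720 = 53/144.

53/144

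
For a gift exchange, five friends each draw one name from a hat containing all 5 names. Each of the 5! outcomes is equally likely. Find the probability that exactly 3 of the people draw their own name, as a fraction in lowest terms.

1/12

Favorable outcomes: C(5,3)·!2 = 10·1 = 10.
Total outcomes: 5! = 120.
Probability = 10/120 = 1/12.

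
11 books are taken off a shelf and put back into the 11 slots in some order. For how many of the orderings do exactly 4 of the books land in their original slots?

611820

Choose which 4 of the 11 are fixed: C(11,4) = 330.
The other 7 form a derangement: !7 = 1854.
Total: 330 × 1854 = 611820.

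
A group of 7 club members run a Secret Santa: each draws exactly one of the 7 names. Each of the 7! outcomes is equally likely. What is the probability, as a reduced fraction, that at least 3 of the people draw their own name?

Favorable outcomes: Σ_{i≥3} C(7,i)·!(7-i) = 35·9 + 35·2 + 21·1 + 7·0 + 1·1 = 407.
Total outcomes: 7! = 5040.
Probability = 407/5040 = 407/5040.

407/5040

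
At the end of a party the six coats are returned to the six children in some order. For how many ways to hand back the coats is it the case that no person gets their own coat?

265

The number of derangements of 6 is !6 = Σ_{k=0}^{6} (-1)^k·6!/k!
= 6! - 6!/1! + 6!/2! - 6!/3! + 6!/4! - 6!/5! + 6!/6!
= 720 - 720 + 360 - 120 + 30 - 6 + 1
= 265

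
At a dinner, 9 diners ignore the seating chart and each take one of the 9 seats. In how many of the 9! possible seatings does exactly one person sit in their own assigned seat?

133497

Choose which one of the 9 is fixed: C(9,1) = 9.
The remaining 8 must be deranged: !8 = 14833.
Total: 9 × 14833 = 133497.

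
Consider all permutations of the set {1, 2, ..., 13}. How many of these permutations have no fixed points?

2290792932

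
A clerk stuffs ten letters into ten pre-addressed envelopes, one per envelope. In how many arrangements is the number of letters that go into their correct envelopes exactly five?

11088

Choose which 5 of the 10 are fixed: C(10,5) = 252.
The remaining 5 must be deranged: !5 = 44.
Total: 252 × 44 = 11088.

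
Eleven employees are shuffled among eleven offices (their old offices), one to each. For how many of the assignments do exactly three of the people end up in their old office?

Choose which 3 of the 11 are fixed: C(11,3) = 165.
The other 8 form a derangement: !8 = 14833.
Total: 165 × 14833 = 2447445.

2447445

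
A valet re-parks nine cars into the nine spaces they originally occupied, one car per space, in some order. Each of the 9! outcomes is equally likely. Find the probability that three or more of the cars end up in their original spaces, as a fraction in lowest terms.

Favorable outcomes: Σ_{i≥3} C(9,i)·!(9-i) = 84·265 + 126·44 + 126·9 + 84·2 + 36·1 + 9·0 + 1·1 = 29143.
Total outcomes: 9! = 362880.
Probability = 29143/362880 = 29143/362880.

29143/362880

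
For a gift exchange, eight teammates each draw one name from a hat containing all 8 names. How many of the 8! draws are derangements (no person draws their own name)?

14833

Use !n = (n-1)(!(n-1) + !(n-2)).
!8 = 7·(1854 + 265) = 7·2119 = 14833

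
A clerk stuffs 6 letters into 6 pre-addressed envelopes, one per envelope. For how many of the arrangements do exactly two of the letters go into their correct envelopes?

Choose which 2 of the 6 are fixed: C(6,2) = 15.
The other 4 form a derangement: !4 = 9.
Total: 15 × 9 = 135.

135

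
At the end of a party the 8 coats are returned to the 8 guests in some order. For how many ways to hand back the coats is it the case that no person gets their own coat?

14833

By inclusion-exclusion, !8 = Σ (-1)^k · 8!/k! for k=0..8
= 8! - 8!/1! + 8!/2! - 8!/3! + 8!/4! - 8!/5! + 8!/6! - 8!/7! + 8!/8!
= 40320 - 40320 + 20160 - 6720 + 1680 - 336 + 56 - 8 + 1
= 14833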